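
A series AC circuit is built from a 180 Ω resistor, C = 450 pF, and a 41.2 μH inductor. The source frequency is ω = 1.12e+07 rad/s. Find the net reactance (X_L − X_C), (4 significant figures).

263.0 Ω

X_L = ωL = 461.4 Ω
X_C = 1/(ωC) = 198.4 Ω
X = 461.4 − 198.4 = 263.0 Ω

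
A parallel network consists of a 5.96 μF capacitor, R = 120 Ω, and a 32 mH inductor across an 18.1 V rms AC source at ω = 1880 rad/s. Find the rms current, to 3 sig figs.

180 mA

X_L = ωL = 60.2 Ω
X_C = 1/(ωC) = 89.2 Ω
Parallel: admittances add. Y = 1/R + 1/(jωL) + jωC
Y = (0.00833 − j0.00542) S
|Y| = 0.00994 S → |Z| = 1/|Y| = 101 Ω, ∠Z = −∠Y = 33.0°
I = V/|Z| = 18.1/101 = 180 mA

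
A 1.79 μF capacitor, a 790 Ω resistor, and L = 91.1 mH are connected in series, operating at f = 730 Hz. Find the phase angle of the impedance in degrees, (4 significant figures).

20.54°

ω = 2πf = 4587 rad/s
X_L = ωL = 417.9 Ω
X_C = 1/(ωC) = 121.8 Ω
Net reactance X = X_L − X_C = 296.1 Ω
Z = 790.0 + j296.1 Ω
|Z| = √(790.0² + 296.1²) = 843.7 Ω
∠Z = arctan(296.1/790.0) = 20.54°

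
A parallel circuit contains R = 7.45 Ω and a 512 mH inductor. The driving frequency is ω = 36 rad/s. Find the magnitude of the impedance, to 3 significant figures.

X_L = ωL = 18.4 Ω
Parallel: admittances add. Y = 1/R + 1/(jωL)
Y = (0.134 − j0.0543) S
|Y| = 0.145 S → |Z| = 1/|Y| = 6.91 Ω, ∠Z = −∠Y = 22.0°

6.91 Ω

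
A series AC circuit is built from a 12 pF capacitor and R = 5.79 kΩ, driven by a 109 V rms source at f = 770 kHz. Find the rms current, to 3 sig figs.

ω = 2πf = 4.838e+06 rad/s
X_C = 1/(ωC) = 17200 Ω
Z = 5790 − j17200 Ω
|Z| = √(5790² + 17200²) = 18200 Ω
I = V/|Z| = 109/18200 = 6.00 mA

6.00 mA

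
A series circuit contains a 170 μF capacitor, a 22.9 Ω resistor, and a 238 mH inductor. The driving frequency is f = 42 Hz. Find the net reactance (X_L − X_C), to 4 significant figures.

40.52 Ω

ω = 2πf = 263.9 rad/s
X_L = ωL = 62.81 Ω
X_C = 1/(ωC) = 22.29 Ω
X = 62.81 − 22.29 = 40.52 Ω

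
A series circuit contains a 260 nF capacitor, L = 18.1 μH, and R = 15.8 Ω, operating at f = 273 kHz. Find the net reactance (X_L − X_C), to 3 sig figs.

28.8 Ω

ω = 2πf = 1.715e+06 rad/s
X_L = ωL = 31.0 Ω
X_C = 1/(ωC) = 2.24 Ω
X = 31.0 − 2.24 = 28.8 Ω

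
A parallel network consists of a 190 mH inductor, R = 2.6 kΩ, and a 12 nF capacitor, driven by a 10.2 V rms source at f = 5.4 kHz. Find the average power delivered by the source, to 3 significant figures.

ω = 2πf = 33930 rad/s
X_L = ωL = 6450 Ω
X_C = 1/(ωC) = 2460 Ω
Parallel: admittances add. Y = 1/R + 1/(jωL) + jωC
Y = (0.000385 + j0.000252) S
|Y| = 0.000460 S → |Z| = 1/|Y| = 2170 Ω, ∠Z = −∠Y = -33.2°
I = V/|Z| = 4.69 mA
P = VI cos φ = 10.2 × 0.00469 × cos(-33.2°) = 40.0 mW

40.0 mW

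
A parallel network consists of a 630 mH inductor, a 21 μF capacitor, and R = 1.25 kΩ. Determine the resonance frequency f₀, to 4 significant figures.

ω₀ = 1/√(LC) = 1/√(0.63 × 2.1e-05) = 274.9 rad/s
f₀ = ω₀/(2π) = 43.76 Hz

43.76 Hz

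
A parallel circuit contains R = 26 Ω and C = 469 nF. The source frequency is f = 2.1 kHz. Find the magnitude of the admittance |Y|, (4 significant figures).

ω = 2πf = 13190 rad/s
X_C = 1/(ωC) = 161.6 Ω
Parallel: admittances add. Y = 1/R + jωC
Y = (0.03846 + j0.006188) S
|Y| = 0.03896 S → |Z| = 1/|Y| = 25.67 Ω, ∠Z = −∠Y = -9.140°

38.96 mS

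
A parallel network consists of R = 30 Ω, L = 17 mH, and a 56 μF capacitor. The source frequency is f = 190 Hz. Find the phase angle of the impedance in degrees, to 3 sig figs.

ω = 2πf = 1194 rad/s
X_L = ωL = 20.3 Ω
X_C = 1/(ωC) = 15.0 Ω
Parallel: admittances add. Y = 1/R + 1/(jωL) + jωC
Y = (0.0333 + j0.0176) S
|Y| = 0.0377 S → |Z| = 1/|Y| = 26.5 Ω, ∠Z = −∠Y = -27.8°

-27.8°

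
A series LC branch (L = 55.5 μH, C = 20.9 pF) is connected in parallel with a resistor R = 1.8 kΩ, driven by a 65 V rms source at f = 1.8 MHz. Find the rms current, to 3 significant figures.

ω = 2πf = 1.131e+07 rad/s
X_L = ωL = 628 Ω
X_C = 1/(ωC) = 4230 Ω
Branch 1: Z₁ = R = 1800 Ω
Branch 2 (series LC): Z₂ = j(X_L − X_C) = −j3600 Ω
Parallel: Z = Z₁Z₂/(Z₁+Z₂), |Z| = 1610 Ω, ∠Z = -26.5°
I = V/|Z| = 65/1610 = 40.4 mA

40.4 mA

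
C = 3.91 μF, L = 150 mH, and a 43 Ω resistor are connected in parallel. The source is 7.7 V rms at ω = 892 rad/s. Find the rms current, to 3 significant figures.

182 mA

X_L = ωL = 134 Ω
X_C = 1/(ωC) = 287 Ω
Parallel: admittances add. Y = 1/R + 1/(jωL) + jωC
Y = (0.0233 − j0.00399) S
|Y| = 0.0236 S → |Z| = 1/|Y| = 42.4 Ω, ∠Z = −∠Y = 9.73°
I = V/|Z| = 7.7/42.4 = 182 mA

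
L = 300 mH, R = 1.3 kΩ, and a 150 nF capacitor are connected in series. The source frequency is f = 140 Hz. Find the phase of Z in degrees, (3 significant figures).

ω = 2πf = 879.6 rad/s
X_L = ωL = 264 Ω
X_C = 1/(ωC) = 7580 Ω
Net reactance X = X_L − X_C = -7310 Ω
Z = 1300 − j7310 Ω
|Z| = √(1300² + 7310²) = 7430 Ω
∠Z = arctan(-7310/1300) = -79.9°

-79.9°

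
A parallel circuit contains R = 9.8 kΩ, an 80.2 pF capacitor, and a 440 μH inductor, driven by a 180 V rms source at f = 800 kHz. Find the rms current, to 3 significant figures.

ω = 2πf = 5.027e+06 rad/s
X_L = ωL = 2210 Ω
X_C = 1/(ωC) = 2480 Ω
Parallel: admittances add. Y = 1/R + 1/(jωL) + jωC
Y = (0.000102 − j4.9e-05) S
|Y| = 0.000113 S → |Z| = 1/|Y| = 8830 Ω, ∠Z = −∠Y = 25.7°
I = V/|Z| = 180/8830 = 20.4 mA

20.4 mA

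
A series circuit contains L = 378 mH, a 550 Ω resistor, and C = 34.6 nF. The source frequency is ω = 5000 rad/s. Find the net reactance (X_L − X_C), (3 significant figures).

-3890 Ω

X_L = ωL = 1890 Ω
X_C = 1/(ωC) = 5780 Ω
X = 1890 − 5780 = -3890 Ω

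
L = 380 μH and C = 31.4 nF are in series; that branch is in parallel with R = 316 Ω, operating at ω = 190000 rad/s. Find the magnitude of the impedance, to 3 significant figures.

X_L = ωL = 72.2 Ω
X_C = 1/(ωC) = 168 Ω
Branch 1: Z₁ = R = 316 Ω
Branch 2 (series LC): Z₂ = j(X_L − X_C) = −j95.4 Ω
Parallel: Z = Z₁Z₂/(Z₁+Z₂), |Z| = 91.3 Ω, ∠Z = -73.2°

91.3 Ω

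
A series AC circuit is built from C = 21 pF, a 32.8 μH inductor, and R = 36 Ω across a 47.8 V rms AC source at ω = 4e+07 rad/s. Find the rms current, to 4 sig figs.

377.1 mA

X_L = ωL = 1312 Ω
X_C = 1/(ωC) = 1190 Ω
Net reactance X = X_L − X_C = 121.5 Ω
Z = 36.00 + j121.5 Ω
|Z| = √(36.00² + 121.5²) = 126.7 Ω
I = V/|Z| = 47.8/126.7 = 377.1 mA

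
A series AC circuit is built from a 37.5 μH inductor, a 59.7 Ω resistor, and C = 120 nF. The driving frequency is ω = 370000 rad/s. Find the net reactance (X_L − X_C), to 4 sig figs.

X_L = ωL = 13.87 Ω
X_C = 1/(ωC) = 22.52 Ω
X = 13.87 − 22.52 = -8.648 Ω

-8.648 Ω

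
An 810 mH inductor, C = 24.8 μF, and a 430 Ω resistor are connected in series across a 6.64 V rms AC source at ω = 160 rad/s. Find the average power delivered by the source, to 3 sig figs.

94.8 mW

X_L = ωL = 130 Ω
X_C = 1/(ωC) = 252 Ω
Net reactance X = X_L − X_C = -122 Ω
Z = 430 − j122 Ω
|Z| = √(430² + 122²) = 447 Ω
∠Z = arctan(-122/430) = -15.9°
I = V/|Z| = 14.9 mA
P = VI cos φ = 6.64 × 0.0149 × cos(-15.9°) = 94.8 mW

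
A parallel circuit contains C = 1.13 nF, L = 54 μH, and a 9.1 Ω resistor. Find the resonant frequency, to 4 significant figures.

ω₀ = 1/√(LC) = 1/√(5.4e-05 × 1.13e-09) = 4.048e+06 rad/s
f₀ = ω₀/(2π) = 644.3 kHz

644.3 kHz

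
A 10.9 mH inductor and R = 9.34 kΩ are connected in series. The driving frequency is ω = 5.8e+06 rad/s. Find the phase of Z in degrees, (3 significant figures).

81.6°

X_L = ωL = 63200 Ω
Z = 9340 + j63200 Ω
|Z| = √(9340² + 63200²) = 63900 Ω
∠Z = arctan(63200/9340) = 81.6°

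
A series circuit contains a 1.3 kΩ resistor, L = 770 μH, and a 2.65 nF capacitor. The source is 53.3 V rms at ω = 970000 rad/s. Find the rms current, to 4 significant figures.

X_L = ωL = 746.9 Ω
X_C = 1/(ωC) = 389.0 Ω
Net reactance X = X_L − X_C = 357.9 Ω
Z = 1300 + j357.9 Ω
|Z| = √(1300² + 357.9²) = 1348 Ω
I = V/|Z| = 53.3/1348 = 39.53 mA

39.53 mA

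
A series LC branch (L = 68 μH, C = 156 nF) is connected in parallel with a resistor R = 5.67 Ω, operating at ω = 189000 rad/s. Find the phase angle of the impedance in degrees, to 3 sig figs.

X_L = ωL = 12.9 Ω
X_C = 1/(ωC) = 33.9 Ω
Branch 1: Z₁ = R = 5.67 Ω
Branch 2 (series LC): Z₂ = j(X_L − X_C) = −j21.1 Ω
Parallel: Z = Z₁Z₂/(Z₁+Z₂), |Z| = 5.48 Ω, ∠Z = -15.1°

-15.1°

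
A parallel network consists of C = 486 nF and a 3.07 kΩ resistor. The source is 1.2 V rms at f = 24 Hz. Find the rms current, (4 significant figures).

ω = 2πf = 150.8 rad/s
X_C = 1/(ωC) = 13640 Ω
Parallel: admittances add. Y = 1/R + jωC
Y = (0.0003257 + j7.329e-05) S
|Y| = 0.0003339 S → |Z| = 1/|Y| = 2995 Ω, ∠Z = −∠Y = -12.68°
I = V/|Z| = 1.2/2995 = 400.7 μA

400.7 μA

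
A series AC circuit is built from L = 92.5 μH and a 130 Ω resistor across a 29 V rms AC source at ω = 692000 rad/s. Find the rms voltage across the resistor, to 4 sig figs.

X_L = ωL = 64.01 Ω
Z = 130.0 + j64.01 Ω
|Z| = √(130.0² + 64.01²) = 144.9 Ω
I = V/|Z| = 200.1 mA
V_R = I·|Z_R| = 0.2001 × 130.0 = 26.02 V

26.02 V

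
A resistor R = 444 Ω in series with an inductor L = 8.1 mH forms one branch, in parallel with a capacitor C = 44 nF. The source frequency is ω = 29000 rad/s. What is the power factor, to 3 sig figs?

X_L = ωL = 235 Ω
X_C = 1/(ωC) = 784 Ω
Branch 1 (R+jX_L): Z₁ = 444 + j235 Ω, |Z₁| = 502 Ω
Branch 2 (−jX_C): Z₂ = −j784 Ω
Parallel: Z = Z₁Z₂/(Z₁+Z₂), |Z| = 558 Ω, ∠Z = -11.1°
cos φ = cos(-11.1°) = 0.981

0.981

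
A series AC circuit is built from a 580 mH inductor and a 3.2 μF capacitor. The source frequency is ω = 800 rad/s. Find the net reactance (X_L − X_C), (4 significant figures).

X_L = ωL = 464.0 Ω
X_C = 1/(ωC) = 390.6 Ω
X = 464.0 − 390.6 = 73.37 Ω

73.37 Ω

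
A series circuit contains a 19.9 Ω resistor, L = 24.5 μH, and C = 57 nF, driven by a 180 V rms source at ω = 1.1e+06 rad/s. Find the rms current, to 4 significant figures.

7.916 A

X_L = ωL = 26.95 Ω
X_C = 1/(ωC) = 15.95 Ω
Net reactance X = X_L − X_C = 11.00 Ω
Z = 19.90 + j11.00 Ω
|Z| = √(19.90² + 11.00²) = 22.74 Ω
I = V/|Z| = 180/22.74 = 7.916 A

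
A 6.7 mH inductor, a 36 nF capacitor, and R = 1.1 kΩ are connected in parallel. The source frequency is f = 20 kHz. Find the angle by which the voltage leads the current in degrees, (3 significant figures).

-74.8°

ω = 2πf = 125700 rad/s
X_L = ωL = 842 Ω
X_C = 1/(ωC) = 221 Ω
Parallel: admittances add. Y = 1/R + 1/(jωL) + jωC
Y = (0.000909 + j0.00334) S
|Y| = 0.00346 S → |Z| = 1/|Y| = 289 Ω, ∠Z = −∠Y = -74.8°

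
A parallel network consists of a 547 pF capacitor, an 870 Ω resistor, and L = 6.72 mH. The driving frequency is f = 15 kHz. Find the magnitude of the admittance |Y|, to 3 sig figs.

1.91 mS

ω = 2πf = 94250 rad/s
X_L = ωL = 633 Ω
X_C = 1/(ωC) = 19400 Ω
Parallel: admittances add. Y = 1/R + 1/(jωL) + jωC
Y = (0.00115 − j0.00153) S
|Y| = 0.00191 S → |Z| = 1/|Y| = 523 Ω, ∠Z = −∠Y = 53.0°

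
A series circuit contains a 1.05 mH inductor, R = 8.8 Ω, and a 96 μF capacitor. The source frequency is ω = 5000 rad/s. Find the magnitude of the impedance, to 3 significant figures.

X_L = ωL = 5.25 Ω
X_C = 1/(ωC) = 2.08 Ω
Net reactance X = X_L − X_C = 3.17 Ω
Z = 8.80 + j3.17 Ω
|Z| = √(8.80² + 3.17²) = 9.35 Ω

9.35 Ω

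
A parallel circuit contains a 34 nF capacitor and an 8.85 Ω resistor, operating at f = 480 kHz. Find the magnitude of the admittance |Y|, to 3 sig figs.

ω = 2πf = 3.016e+06 rad/s
X_C = 1/(ωC) = 9.75 Ω
Parallel: admittances add. Y = 1/R + jωC
Y = (0.113 + j0.103) S
|Y| = 0.153 S → |Z| = 1/|Y| = 6.55 Ω, ∠Z = −∠Y = -42.2°

153 mS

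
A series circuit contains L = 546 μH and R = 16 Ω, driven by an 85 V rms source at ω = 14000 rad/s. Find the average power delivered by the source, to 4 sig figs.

X_L = ωL = 7.644 Ω
Z = 16.00 + j7.644 Ω
|Z| = √(16.00² + 7.644²) = 17.73 Ω
∠Z = arctan(7.644/16.00) = 25.54°
I = V/|Z| = 4.794 A
P = VI cos φ = 85 × 4.794 × cos(25.54°) = 367.6 W

367.6 W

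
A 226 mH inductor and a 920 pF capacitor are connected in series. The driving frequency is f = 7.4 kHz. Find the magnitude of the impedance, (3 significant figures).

ω = 2πf = 46500 rad/s
X_L = ωL = 10500 Ω
X_C = 1/(ωC) = 23400 Ω
Net reactance X = X_L − X_C = -12900 Ω
Z = − j12900 Ω
|Z| = √(0² + 12900²) = 12900 Ω

12900 Ω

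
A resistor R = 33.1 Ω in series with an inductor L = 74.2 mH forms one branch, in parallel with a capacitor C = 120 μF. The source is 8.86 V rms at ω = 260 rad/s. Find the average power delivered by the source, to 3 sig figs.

X_L = ωL = 19.3 Ω
X_C = 1/(ωC) = 32.1 Ω
Branch 1 (R+jX_L): Z₁ = 33.1 + j19.3 Ω, |Z₁| = 38.3 Ω
Branch 2 (−jX_C): Z₂ = −j32.1 Ω
Parallel: Z = Z₁Z₂/(Z₁+Z₂), |Z| = 34.6 Ω, ∠Z = -38.7°
I = V/|Z| = 256 mA
P = VI cos φ = 8.86 × 0.256 × cos(-38.7°) = 1.77 W

1.77 W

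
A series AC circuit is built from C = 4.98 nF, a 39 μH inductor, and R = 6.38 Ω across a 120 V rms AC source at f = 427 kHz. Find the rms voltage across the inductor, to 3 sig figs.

ω = 2πf = 2.683e+06 rad/s
X_L = ωL = 105 Ω
X_C = 1/(ωC) = 74.8 Ω
Net reactance X = X_L − X_C = 29.8 Ω
Z = 6.38 + j29.8 Ω
|Z| = √(6.38² + 29.8²) = 30.5 Ω
I = V/|Z| = 3.94 A
V_L = I·|Z_L| = 3.94 × 105 = 412 V

412 V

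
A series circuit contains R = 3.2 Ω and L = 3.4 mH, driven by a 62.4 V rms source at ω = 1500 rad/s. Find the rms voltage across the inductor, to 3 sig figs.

X_L = ωL = 5.10 Ω
Z = 3.20 + j5.10 Ω
|Z| = √(3.20² + 5.10²) = 6.02 Ω
I = V/|Z| = 10.4 A
V_L = I·|Z_L| = 10.4 × 5.10 = 52.9 V

52.9 V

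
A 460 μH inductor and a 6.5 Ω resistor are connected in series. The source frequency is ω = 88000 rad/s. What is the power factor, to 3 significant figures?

0.159

X_L = ωL = 40.5 Ω
Z = 6.50 + j40.5 Ω
|Z| = √(6.50² + 40.5²) = 41.0 Ω
∠Z = arctan(40.5/6.50) = 80.9°
cos φ = cos(80.9°) = 0.159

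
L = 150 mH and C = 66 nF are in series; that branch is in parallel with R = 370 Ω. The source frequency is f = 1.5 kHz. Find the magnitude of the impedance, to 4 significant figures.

ω = 2πf = 9425 rad/s
X_L = ωL = 1414 Ω
X_C = 1/(ωC) = 1608 Ω
Branch 1: Z₁ = R = 370.0 Ω
Branch 2 (series LC): Z₂ = j(X_L − X_C) = −j193.9 Ω
Parallel: Z = Z₁Z₂/(Z₁+Z₂), |Z| = 171.8 Ω, ∠Z = -62.34°

171.8 Ω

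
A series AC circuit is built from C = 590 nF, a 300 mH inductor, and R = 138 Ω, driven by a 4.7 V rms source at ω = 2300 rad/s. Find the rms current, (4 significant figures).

32.25 mA

X_L = ωL = 690.0 Ω
X_C = 1/(ωC) = 736.9 Ω
Net reactance X = X_L − X_C = -46.92 Ω
Z = 138.0 − j46.92 Ω
|Z| = √(138.0² + 46.92²) = 145.8 Ω
I = V/|Z| = 4.7/145.8 = 32.25 mA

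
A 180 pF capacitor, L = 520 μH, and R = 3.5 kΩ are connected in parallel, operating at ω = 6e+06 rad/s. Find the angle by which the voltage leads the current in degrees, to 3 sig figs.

-69.4°

X_L = ωL = 3120 Ω
X_C = 1/(ωC) = 926 Ω
Parallel: admittances add. Y = 1/R + 1/(jωL) + jωC
Y = (0.000286 + j0.000759) S
|Y| = 0.000811 S → |Z| = 1/|Y| = 1230 Ω, ∠Z = −∠Y = -69.4°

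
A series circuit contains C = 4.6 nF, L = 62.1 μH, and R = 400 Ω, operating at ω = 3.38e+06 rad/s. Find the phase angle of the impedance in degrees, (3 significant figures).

20.0°

X_L = ωL = 210 Ω
X_C = 1/(ωC) = 64.3 Ω
Net reactance X = X_L − X_C = 146 Ω
Z = 400 + j146 Ω
|Z| = √(400² + 146²) = 426 Ω
∠Z = arctan(146/400) = 20.0°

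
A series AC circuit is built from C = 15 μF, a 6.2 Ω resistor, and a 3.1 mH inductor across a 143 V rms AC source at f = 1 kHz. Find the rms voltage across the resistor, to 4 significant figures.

81.94 V

ω = 2πf = 6283 rad/s
X_L = ωL = 19.48 Ω
X_C = 1/(ωC) = 10.61 Ω
Net reactance X = X_L − X_C = 8.868 Ω
Z = 6.200 + j8.868 Ω
|Z| = √(6.200² + 8.868²) = 10.82 Ω
I = V/|Z| = 13.22 A
V_R = I·|Z_R| = 13.22 × 6.200 = 81.94 V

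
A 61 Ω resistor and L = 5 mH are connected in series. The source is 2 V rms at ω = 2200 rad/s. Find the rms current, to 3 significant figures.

X_L = ωL = 11.0 Ω
Z = 61.0 + j11.0 Ω
|Z| = √(61.0² + 11.0²) = 62.0 Ω
I = V/|Z| = 2/62.0 = 32.3 mA

32.3 mA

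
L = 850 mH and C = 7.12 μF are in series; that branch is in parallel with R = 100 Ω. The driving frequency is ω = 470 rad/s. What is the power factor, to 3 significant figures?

X_L = ωL = 400 Ω
X_C = 1/(ωC) = 299 Ω
Branch 1: Z₁ = R = 100 Ω
Branch 2 (series LC): Z₂ = j(X_L − X_C) = j101 Ω
Parallel: Z = Z₁Z₂/(Z₁+Z₂), |Z| = 70.9 Ω, ∠Z = 44.8°
cos φ = cos(44.8°) = 0.709

0.709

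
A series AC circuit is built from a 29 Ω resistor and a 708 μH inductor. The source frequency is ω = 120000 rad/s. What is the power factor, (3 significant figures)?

0.323

X_L = ωL = 85.0 Ω
Z = 29.0 + j85.0 Ω
|Z| = √(29.0² + 85.0²) = 89.8 Ω
∠Z = arctan(85.0/29.0) = 71.2°
cos φ = cos(71.2°) = 0.323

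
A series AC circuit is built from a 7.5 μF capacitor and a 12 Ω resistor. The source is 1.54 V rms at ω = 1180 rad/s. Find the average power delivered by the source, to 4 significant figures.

X_C = 1/(ωC) = 113.0 Ω
Z = 12.00 − j113.0 Ω
|Z| = √(12.00² + 113.0²) = 113.6 Ω
∠Z = arctan(-113.0/12.00) = -83.94°
I = V/|Z| = 13.55 mA
P = VI cos φ = 1.54 × 0.01355 × cos(-83.94°) = 2.204 mW

2.204 mW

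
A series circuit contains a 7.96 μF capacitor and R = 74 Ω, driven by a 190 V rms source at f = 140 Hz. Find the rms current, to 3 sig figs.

1.18 A

ω = 2πf = 879.6 rad/s
X_C = 1/(ωC) = 143 Ω
Z = 74.0 − j143 Ω
|Z| = √(74.0² + 143²) = 161 Ω
I = V/|Z| = 190/161 = 1.18 A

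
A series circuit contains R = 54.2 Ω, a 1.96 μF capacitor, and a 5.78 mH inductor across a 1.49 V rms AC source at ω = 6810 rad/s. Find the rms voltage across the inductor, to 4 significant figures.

0.9048 V

X_L = ωL = 39.36 Ω
X_C = 1/(ωC) = 74.92 Ω
Net reactance X = X_L − X_C = -35.56 Ω
Z = 54.20 − j35.56 Ω
|Z| = √(54.20² + 35.56²) = 64.82 Ω
I = V/|Z| = 22.99 mA
V_L = I·|Z_L| = 0.02299 × 39.36 = 0.9048 V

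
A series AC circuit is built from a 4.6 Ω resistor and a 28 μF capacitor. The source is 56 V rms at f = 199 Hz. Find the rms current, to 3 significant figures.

ω = 2πf = 1250 rad/s
X_C = 1/(ωC) = 28.6 Ω
Z = 4.60 − j28.6 Ω
|Z| = √(4.60² + 28.6²) = 28.9 Ω
I = V/|Z| = 56/28.9 = 1.94 A

1.94 A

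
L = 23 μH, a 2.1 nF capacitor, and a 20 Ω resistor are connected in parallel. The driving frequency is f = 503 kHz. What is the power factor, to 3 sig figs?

ω = 2πf = 3.16e+06 rad/s
X_L = ωL = 72.7 Ω
X_C = 1/(ωC) = 151 Ω
Parallel: admittances add. Y = 1/R + 1/(jωL) + jωC
Y = (0.0500 − j0.00712) S
|Y| = 0.0505 S → |Z| = 1/|Y| = 19.8 Ω, ∠Z = −∠Y = 8.10°
cos φ = cos(8.10°) = 0.990

0.990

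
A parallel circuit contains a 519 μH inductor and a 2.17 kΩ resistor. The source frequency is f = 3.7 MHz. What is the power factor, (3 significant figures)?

0.984

ω = 2πf = 2.325e+07 rad/s
X_L = ωL = 12100 Ω
Parallel: admittances add. Y = 1/R + 1/(jωL)
Y = (0.000461 − j8.29e-05) S
|Y| = 0.000468 S → |Z| = 1/|Y| = 2140 Ω, ∠Z = −∠Y = 10.2°
cos φ = cos(10.2°) = 0.984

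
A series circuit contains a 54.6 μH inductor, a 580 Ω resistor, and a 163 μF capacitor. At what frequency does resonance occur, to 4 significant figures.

ω₀ = 1/√(LC) = 1/√(5.46e-05 × 0.000163) = 10600 rad/s
f₀ = ω₀/(2π) = 1.687 kHz

1.687 kHz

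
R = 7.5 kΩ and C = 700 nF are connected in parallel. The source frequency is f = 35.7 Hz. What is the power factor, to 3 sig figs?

ω = 2πf = 224.3 rad/s
X_C = 1/(ωC) = 6370 Ω
Parallel: admittances add. Y = 1/R + jωC
Y = (0.000133 + j0.000157) S
|Y| = 0.000206 S → |Z| = 1/|Y| = 4850 Ω, ∠Z = −∠Y = -49.7°
cos φ = cos(-49.7°) = 0.647

0.647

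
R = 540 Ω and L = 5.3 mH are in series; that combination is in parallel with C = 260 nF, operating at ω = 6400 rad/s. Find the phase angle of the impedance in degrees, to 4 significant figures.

X_L = ωL = 33.92 Ω
X_C = 1/(ωC) = 601.0 Ω
Branch 1 (R+jX_L): Z₁ = 540.0 + j33.92 Ω, |Z₁| = 541.1 Ω
Branch 2 (−jX_C): Z₂ = −j601.0 Ω
Parallel: Z = Z₁Z₂/(Z₁+Z₂), |Z| = 415.3 Ω, ∠Z = -40.01°

-40.01°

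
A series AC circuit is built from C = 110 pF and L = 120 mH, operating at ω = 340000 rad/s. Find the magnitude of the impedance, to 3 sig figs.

14100 Ω

X_L = ωL = 40800 Ω
X_C = 1/(ωC) = 26700 Ω
Net reactance X = X_L − X_C = 14100 Ω
Z = j14100 Ω
|Z| = √(0² + 14100²) = 14100 Ω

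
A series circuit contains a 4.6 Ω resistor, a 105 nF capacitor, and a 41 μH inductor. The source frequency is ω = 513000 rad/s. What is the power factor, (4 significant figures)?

X_L = ωL = 21.03 Ω
X_C = 1/(ωC) = 18.56 Ω
Net reactance X = X_L − X_C = 2.468 Ω
Z = 4.600 + j2.468 Ω
|Z| = √(4.600² + 2.468²) = 5.220 Ω
∠Z = arctan(2.468/4.600) = 28.22°
cos φ = cos(28.22°) = 0.8812

0.8812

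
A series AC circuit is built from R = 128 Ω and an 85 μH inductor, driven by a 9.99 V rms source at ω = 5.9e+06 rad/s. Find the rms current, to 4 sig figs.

X_L = ωL = 501.5 Ω
Z = 128.0 + j501.5 Ω
|Z| = √(128.0² + 501.5²) = 517.6 Ω
I = V/|Z| = 9.99/517.6 = 19.30 mA

19.30 mA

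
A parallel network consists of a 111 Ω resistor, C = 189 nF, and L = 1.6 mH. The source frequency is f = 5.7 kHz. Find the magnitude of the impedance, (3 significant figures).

71.6 Ω

ω = 2πf = 35810 rad/s
X_L = ωL = 57.3 Ω
X_C = 1/(ωC) = 148 Ω
Parallel: admittances add. Y = 1/R + 1/(jωL) + jωC
Y = (0.00901 − j0.0107) S
|Y| = 0.0140 S → |Z| = 1/|Y| = 71.6 Ω, ∠Z = −∠Y = 49.9°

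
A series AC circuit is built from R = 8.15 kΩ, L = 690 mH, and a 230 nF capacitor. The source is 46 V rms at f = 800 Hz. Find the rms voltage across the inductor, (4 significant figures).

ω = 2πf = 5027 rad/s
X_L = ωL = 3468 Ω
X_C = 1/(ωC) = 865.0 Ω
Net reactance X = X_L − X_C = 2603 Ω
Z = 8150 + j2603 Ω
|Z| = √(8150² + 2603²) = 8556 Ω
I = V/|Z| = 5.377 mA
V_L = I·|Z_L| = 0.005377 × 3468 = 18.65 V

18.65 V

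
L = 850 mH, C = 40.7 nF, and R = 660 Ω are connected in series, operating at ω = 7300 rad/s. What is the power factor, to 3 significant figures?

0.226

X_L = ωL = 6200 Ω
X_C = 1/(ωC) = 3370 Ω
Net reactance X = X_L − X_C = 2840 Ω
Z = 660 + j2840 Ω
|Z| = √(660² + 2840²) = 2910 Ω
∠Z = arctan(2840/660) = 76.9°
cos φ = cos(76.9°) = 0.226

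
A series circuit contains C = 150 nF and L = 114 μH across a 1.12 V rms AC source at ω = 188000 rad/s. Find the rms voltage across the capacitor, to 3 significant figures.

2.83 V

X_L = ωL = 21.4 Ω
X_C = 1/(ωC) = 35.5 Ω
Net reactance X = X_L − X_C = -14.0 Ω
Z = − j14.0 Ω
|Z| = √(0² + 14.0²) = 14.0 Ω
I = V/|Z| = 79.8 mA
V_C = I·|Z_C| = 0.0798 × 35.5 = 2.83 V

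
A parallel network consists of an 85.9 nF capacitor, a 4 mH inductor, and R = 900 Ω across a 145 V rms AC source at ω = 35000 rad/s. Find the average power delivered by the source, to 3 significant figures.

X_L = ωL = 140 Ω
X_C = 1/(ωC) = 333 Ω
Parallel: admittances add. Y = 1/R + 1/(jωL) + jωC
Y = (0.00111 − j0.00414) S
|Y| = 0.00428 S → |Z| = 1/|Y| = 233 Ω, ∠Z = −∠Y = 75.0°
I = V/|Z| = 621 mA
P = VI cos φ = 145 × 0.621 × cos(75.0°) = 23.4 W

23.4 W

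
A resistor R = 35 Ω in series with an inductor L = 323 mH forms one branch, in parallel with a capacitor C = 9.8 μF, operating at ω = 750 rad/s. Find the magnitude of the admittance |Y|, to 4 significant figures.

X_L = ωL = 242.2 Ω
X_C = 1/(ωC) = 136.1 Ω
Branch 1 (R+jX_L): Z₁ = 35.00 + j242.2 Ω, |Z₁| = 244.8 Ω
Branch 2 (−jX_C): Z₂ = −j136.1 Ω
Parallel: Z = Z₁Z₂/(Z₁+Z₂), |Z| = 297.8 Ω, ∠Z = -79.98°
|Y| = 1/|Z| = 3.358 mS

3.358 mS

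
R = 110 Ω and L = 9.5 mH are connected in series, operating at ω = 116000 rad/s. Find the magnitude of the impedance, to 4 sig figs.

X_L = ωL = 1102 Ω
Z = 110.0 + j1102 Ω
|Z| = √(110.0² + 1102²) = 1107 Ω

1107 Ω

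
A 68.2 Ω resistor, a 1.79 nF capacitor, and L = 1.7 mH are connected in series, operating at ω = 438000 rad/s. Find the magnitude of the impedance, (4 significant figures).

535.2 Ω

X_L = ωL = 744.6 Ω
X_C = 1/(ωC) = 1275 Ω
Net reactance X = X_L − X_C = -530.9 Ω
Z = 68.20 − j530.9 Ω
|Z| = √(68.20² + 530.9²) = 535.2 Ω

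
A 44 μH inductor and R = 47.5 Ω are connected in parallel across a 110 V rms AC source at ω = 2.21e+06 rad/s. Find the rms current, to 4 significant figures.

2.577 A

X_L = ωL = 97.24 Ω
Parallel: admittances add. Y = 1/R + 1/(jωL)
Y = (0.02105 − j0.01028) S
|Y| = 0.02343 S → |Z| = 1/|Y| = 42.68 Ω, ∠Z = −∠Y = 26.03°
I = V/|Z| = 110/42.68 = 2.577 A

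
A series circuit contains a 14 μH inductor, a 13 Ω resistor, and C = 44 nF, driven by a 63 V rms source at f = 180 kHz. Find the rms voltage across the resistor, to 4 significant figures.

59.87 V

ω = 2πf = 1.131e+06 rad/s
X_L = ωL = 15.83 Ω
X_C = 1/(ωC) = 20.10 Ω
Net reactance X = X_L − X_C = -4.262 Ω
Z = 13.00 − j4.262 Ω
|Z| = √(13.00² + 4.262²) = 13.68 Ω
I = V/|Z| = 4.605 A
V_R = I·|Z_R| = 4.605 × 13.00 = 59.87 V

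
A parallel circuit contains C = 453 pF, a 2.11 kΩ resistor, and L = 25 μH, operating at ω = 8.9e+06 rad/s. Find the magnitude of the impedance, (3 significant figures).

X_L = ωL = 222 Ω
X_C = 1/(ωC) = 248 Ω
Parallel: admittances add. Y = 1/R + 1/(jωL) + jωC
Y = (0.000474 − j0.000463) S
|Y| = 0.000662 S → |Z| = 1/|Y| = 1510 Ω, ∠Z = −∠Y = 44.3°

1510 Ω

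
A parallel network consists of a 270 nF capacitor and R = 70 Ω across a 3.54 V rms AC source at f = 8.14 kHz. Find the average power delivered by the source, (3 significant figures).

ω = 2πf = 51150 rad/s
X_C = 1/(ωC) = 72.4 Ω
Parallel: admittances add. Y = 1/R + jωC
Y = (0.0143 + j0.0138) S
|Y| = 0.0199 S → |Z| = 1/|Y| = 50.3 Ω, ∠Z = −∠Y = -44.0°
I = V/|Z| = 70.3 mA
P = VI cos φ = 3.54 × 0.0703 × cos(-44.0°) = 179 mW

179 mW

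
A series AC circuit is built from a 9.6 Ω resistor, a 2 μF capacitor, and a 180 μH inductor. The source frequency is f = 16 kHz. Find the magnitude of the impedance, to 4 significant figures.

16.26 Ω

ω = 2πf = 100500 rad/s
X_L = ωL = 18.10 Ω
X_C = 1/(ωC) = 4.974 Ω
Net reactance X = X_L − X_C = 13.12 Ω
Z = 9.600 + j13.12 Ω
|Z| = √(9.600² + 13.12²) = 16.26 Ω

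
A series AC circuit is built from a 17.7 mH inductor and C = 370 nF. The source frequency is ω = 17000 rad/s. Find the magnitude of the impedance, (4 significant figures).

X_L = ωL = 300.9 Ω
X_C = 1/(ωC) = 159.0 Ω
Net reactance X = X_L − X_C = 141.9 Ω
Z = j141.9 Ω
|Z| = √(0² + 141.9²) = 141.9 Ω

141.9 Ω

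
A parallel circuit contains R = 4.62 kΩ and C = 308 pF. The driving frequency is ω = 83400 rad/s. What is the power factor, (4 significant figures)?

0.9930

X_C = 1/(ωC) = 38930 Ω
Parallel: admittances add. Y = 1/R + jωC
Y = (0.0002165 + j2.569e-05) S
|Y| = 0.0002180 S → |Z| = 1/|Y| = 4588 Ω, ∠Z = −∠Y = -6.768°
cos φ = cos(-6.768°) = 0.9930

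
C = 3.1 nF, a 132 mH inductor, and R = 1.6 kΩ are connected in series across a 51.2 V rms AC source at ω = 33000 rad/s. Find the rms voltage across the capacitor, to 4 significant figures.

X_L = ωL = 4356 Ω
X_C = 1/(ωC) = 9775 Ω
Net reactance X = X_L − X_C = -5419 Ω
Z = 1600 − j5419 Ω
|Z| = √(1600² + 5419²) = 5650 Ω
I = V/|Z| = 9.061 mA
V_C = I·|Z_C| = 0.009061 × 9775 = 88.58 V

88.58 V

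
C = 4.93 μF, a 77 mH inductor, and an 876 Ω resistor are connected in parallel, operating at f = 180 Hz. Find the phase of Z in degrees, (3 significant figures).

ω = 2πf = 1131 rad/s
X_L = ωL = 87.1 Ω
X_C = 1/(ωC) = 179 Ω
Parallel: admittances add. Y = 1/R + 1/(jωL) + jωC
Y = (0.00114 − j0.00591) S
|Y| = 0.00602 S → |Z| = 1/|Y| = 166 Ω, ∠Z = −∠Y = 79.1°

79.1°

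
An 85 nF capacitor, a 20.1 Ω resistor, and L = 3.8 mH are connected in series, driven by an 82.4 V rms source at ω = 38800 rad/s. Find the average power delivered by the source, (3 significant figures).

X_L = ωL = 147 Ω
X_C = 1/(ωC) = 303 Ω
Net reactance X = X_L − X_C = -156 Ω
Z = 20.1 − j156 Ω
|Z| = √(20.1² + 156²) = 157 Ω
∠Z = arctan(-156/20.1) = -82.6°
I = V/|Z| = 525 mA
P = VI cos φ = 82.4 × 0.525 × cos(-82.6°) = 5.53 W

5.53 W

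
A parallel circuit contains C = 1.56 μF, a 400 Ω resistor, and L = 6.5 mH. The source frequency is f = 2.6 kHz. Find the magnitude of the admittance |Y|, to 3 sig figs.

ω = 2πf = 16340 rad/s
X_L = ωL = 106 Ω
X_C = 1/(ωC) = 39.2 Ω
Parallel: admittances add. Y = 1/R + 1/(jωL) + jωC
Y = (0.00250 + j0.0161) S
|Y| = 0.0163 S → |Z| = 1/|Y| = 61.5 Ω, ∠Z = −∠Y = -81.2°

16.3 mS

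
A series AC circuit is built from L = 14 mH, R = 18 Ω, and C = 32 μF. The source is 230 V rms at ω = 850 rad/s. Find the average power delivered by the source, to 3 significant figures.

X_L = ωL = 11.9 Ω
X_C = 1/(ωC) = 36.8 Ω
Net reactance X = X_L − X_C = -24.9 Ω
Z = 18.0 − j24.9 Ω
|Z| = √(18.0² + 24.9²) = 30.7 Ω
∠Z = arctan(-24.9/18.0) = -54.1°
I = V/|Z| = 7.49 A
P = VI cos φ = 230 × 7.49 × cos(-54.1°) = 1.01 kW

1.01 kW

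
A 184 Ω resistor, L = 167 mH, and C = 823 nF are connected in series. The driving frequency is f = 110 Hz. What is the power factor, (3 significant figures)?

0.111

ω = 2πf = 691.2 rad/s
X_L = ωL = 115 Ω
X_C = 1/(ωC) = 1760 Ω
Net reactance X = X_L − X_C = -1640 Ω
Z = 184 − j1640 Ω
|Z| = √(184² + 1640²) = 1650 Ω
∠Z = arctan(-1640/184) = -83.6°
cos φ = cos(-83.6°) = 0.111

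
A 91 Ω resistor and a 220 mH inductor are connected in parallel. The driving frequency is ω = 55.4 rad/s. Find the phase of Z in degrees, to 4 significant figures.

X_L = ωL = 12.19 Ω
Parallel: admittances add. Y = 1/R + 1/(jωL)
Y = (0.01099 − j0.08205) S
|Y| = 0.08278 S → |Z| = 1/|Y| = 12.08 Ω, ∠Z = −∠Y = 82.37°

82.37°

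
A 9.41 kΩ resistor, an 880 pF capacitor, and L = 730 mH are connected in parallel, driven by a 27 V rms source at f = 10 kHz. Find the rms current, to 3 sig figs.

3.01 mA

ω = 2πf = 62830 rad/s
X_L = ωL = 45900 Ω
X_C = 1/(ωC) = 18100 Ω
Parallel: admittances add. Y = 1/R + 1/(jωL) + jωC
Y = (0.000106 + j3.35e-05) S
|Y| = 0.000111 S → |Z| = 1/|Y| = 8970 Ω, ∠Z = −∠Y = -17.5°
I = V/|Z| = 27/8970 = 3.01 mA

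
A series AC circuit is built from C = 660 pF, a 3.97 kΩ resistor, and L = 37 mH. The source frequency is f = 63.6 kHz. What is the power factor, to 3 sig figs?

ω = 2πf = 399600 rad/s
X_L = ωL = 14800 Ω
X_C = 1/(ωC) = 3790 Ω
Net reactance X = X_L − X_C = 11000 Ω
Z = 3970 + j11000 Ω
|Z| = √(3970² + 11000²) = 11700 Ω
∠Z = arctan(11000/3970) = 70.1°
cos φ = cos(70.1°) = 0.340

0.340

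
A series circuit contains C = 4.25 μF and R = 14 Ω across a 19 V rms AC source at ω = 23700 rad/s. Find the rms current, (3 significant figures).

1.11 A

X_C = 1/(ωC) = 9.93 Ω
Z = 14.0 − j9.93 Ω
|Z| = √(14.0² + 9.93²) = 17.2 Ω
I = V/|Z| = 19/17.2 = 1.11 A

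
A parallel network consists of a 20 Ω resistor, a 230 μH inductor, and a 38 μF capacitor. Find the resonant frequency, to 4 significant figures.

ω₀ = 1/√(LC) = 1/√(0.00023 × 3.8e-05) = 10700 rad/s
f₀ = ω₀/(2π) = 1.702 kHz

1.702 kHz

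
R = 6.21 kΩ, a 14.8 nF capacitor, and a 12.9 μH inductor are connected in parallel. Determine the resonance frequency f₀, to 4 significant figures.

364.2 kHz

ω₀ = 1/√(LC) = 1/√(1.29e-05 × 1.48e-08) = 2.289e+06 rad/s
f₀ = ω₀/(2π) = 364.2 kHz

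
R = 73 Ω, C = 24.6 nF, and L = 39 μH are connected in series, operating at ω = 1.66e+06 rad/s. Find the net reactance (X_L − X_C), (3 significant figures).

X_L = ωL = 64.7 Ω
X_C = 1/(ωC) = 24.5 Ω
X = 64.7 − 24.5 = 40.3 Ω

40.3 Ω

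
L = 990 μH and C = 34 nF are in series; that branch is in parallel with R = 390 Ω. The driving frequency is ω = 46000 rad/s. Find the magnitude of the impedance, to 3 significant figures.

326 Ω

X_L = ωL = 45.5 Ω
X_C = 1/(ωC) = 639 Ω
Branch 1: Z₁ = R = 390 Ω
Branch 2 (series LC): Z₂ = j(X_L − X_C) = −j594 Ω
Parallel: Z = Z₁Z₂/(Z₁+Z₂), |Z| = 326 Ω, ∠Z = -33.3°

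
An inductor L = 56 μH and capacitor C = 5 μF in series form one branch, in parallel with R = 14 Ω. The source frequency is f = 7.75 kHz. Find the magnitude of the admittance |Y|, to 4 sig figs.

728.0 mS

ω = 2πf = 48690 rad/s
X_L = ωL = 2.727 Ω
X_C = 1/(ωC) = 4.107 Ω
Branch 1: Z₁ = R = 14.00 Ω
Branch 2 (series LC): Z₂ = j(X_L − X_C) = −j1.380 Ω
Parallel: Z = Z₁Z₂/(Z₁+Z₂), |Z| = 1.374 Ω, ∠Z = -84.37°
|Y| = 1/|Z| = 728.0 mS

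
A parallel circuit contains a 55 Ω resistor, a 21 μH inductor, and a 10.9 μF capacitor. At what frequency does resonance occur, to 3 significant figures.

10.5 kHz

ω₀ = 1/√(LC) = 1/√(2.1e-05 × 1.09e-05) = 66100 rad/s
f₀ = ω₀/(2π) = 10.5 kHz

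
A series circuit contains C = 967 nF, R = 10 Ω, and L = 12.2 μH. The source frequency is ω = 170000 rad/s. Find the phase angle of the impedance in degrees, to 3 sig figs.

X_L = ωL = 2.07 Ω
X_C = 1/(ωC) = 6.08 Ω
Net reactance X = X_L − X_C = -4.01 Ω
Z = 10.0 − j4.01 Ω
|Z| = √(10.0² + 4.01²) = 10.8 Ω
∠Z = arctan(-4.01/10.0) = -21.8°

-21.8°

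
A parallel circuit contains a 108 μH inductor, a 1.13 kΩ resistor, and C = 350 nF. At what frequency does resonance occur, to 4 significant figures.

25.89 kHz

ω₀ = 1/√(LC) = 1/√(0.000108 × 3.5e-07) = 162700 rad/s
f₀ = ω₀/(2π) = 25.89 kHz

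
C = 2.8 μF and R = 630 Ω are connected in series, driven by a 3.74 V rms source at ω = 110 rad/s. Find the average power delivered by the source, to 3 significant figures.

806 μW

X_C = 1/(ωC) = 3250 Ω
Z = 630 − j3250 Ω
|Z| = √(630² + 3250²) = 3310 Ω
∠Z = arctan(-3250/630) = -79.0°
I = V/|Z| = 1.13 mA
P = VI cos φ = 3.74 × 0.00113 × cos(-79.0°) = 806 μW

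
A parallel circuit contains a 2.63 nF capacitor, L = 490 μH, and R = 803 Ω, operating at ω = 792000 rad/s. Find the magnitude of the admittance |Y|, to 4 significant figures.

1.340 mS

X_L = ωL = 388.1 Ω
X_C = 1/(ωC) = 480.1 Ω
Parallel: admittances add. Y = 1/R + 1/(jωL) + jωC
Y = (0.001245 − j0.0004938) S
|Y| = 0.001340 S → |Z| = 1/|Y| = 746.5 Ω, ∠Z = −∠Y = 21.63°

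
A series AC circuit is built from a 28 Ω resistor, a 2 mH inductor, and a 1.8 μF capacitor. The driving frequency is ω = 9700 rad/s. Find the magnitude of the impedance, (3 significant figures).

X_L = ωL = 19.4 Ω
X_C = 1/(ωC) = 57.3 Ω
Net reactance X = X_L − X_C = -37.9 Ω
Z = 28.0 − j37.9 Ω
|Z| = √(28.0² + 37.9²) = 47.1 Ω

47.1 Ω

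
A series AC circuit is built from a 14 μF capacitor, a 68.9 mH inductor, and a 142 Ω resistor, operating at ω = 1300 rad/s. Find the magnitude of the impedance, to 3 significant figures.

X_L = ωL = 89.6 Ω
X_C = 1/(ωC) = 54.9 Ω
Net reactance X = X_L − X_C = 34.6 Ω
Z = 142 + j34.6 Ω
|Z| = √(142² + 34.6²) = 146 Ω

146 Ω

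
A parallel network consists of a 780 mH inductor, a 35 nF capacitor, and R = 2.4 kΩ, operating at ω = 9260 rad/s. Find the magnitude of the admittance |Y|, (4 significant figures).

X_L = ωL = 7223 Ω
X_C = 1/(ωC) = 3085 Ω
Parallel: admittances add. Y = 1/R + 1/(jωL) + jωC
Y = (0.0004167 + j0.0001856) S
|Y| = 0.0004562 S → |Z| = 1/|Y| = 2192 Ω, ∠Z = −∠Y = -24.02°

456.2 μS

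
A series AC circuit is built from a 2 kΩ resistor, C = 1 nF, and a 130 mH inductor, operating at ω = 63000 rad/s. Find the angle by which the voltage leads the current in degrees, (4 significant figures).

X_L = ωL = 8190 Ω
X_C = 1/(ωC) = 15870 Ω
Net reactance X = X_L − X_C = -7683 Ω
Z = 2000 − j7683 Ω
|Z| = √(2000² + 7683²) = 7939 Ω
∠Z = arctan(-7683/2000) = -75.41°

-75.41°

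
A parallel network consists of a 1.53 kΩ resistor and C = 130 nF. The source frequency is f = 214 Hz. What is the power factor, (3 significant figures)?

ω = 2πf = 1345 rad/s
X_C = 1/(ωC) = 5720 Ω
Parallel: admittances add. Y = 1/R + jωC
Y = (0.000654 + j0.000175) S
|Y| = 0.000677 S → |Z| = 1/|Y| = 1480 Ω, ∠Z = −∠Y = -15.0°
cos φ = cos(-15.0°) = 0.966

0.966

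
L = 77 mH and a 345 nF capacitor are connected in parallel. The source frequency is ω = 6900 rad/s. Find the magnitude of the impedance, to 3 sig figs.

2010 Ω

X_L = ωL = 531 Ω
X_C = 1/(ωC) = 420 Ω
Parallel: admittances add. Y = 1/(jωL) + jωC
Y = (0 + j0.000498) S
|Y| = 0.000498 S → |Z| = 1/|Y| = 2010 Ω, ∠Z = −∠Y = -90.0°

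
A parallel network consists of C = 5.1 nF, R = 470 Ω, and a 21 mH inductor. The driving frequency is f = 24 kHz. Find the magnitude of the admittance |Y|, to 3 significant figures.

ω = 2πf = 150800 rad/s
X_L = ωL = 3170 Ω
X_C = 1/(ωC) = 1300 Ω
Parallel: admittances add. Y = 1/R + 1/(jωL) + jωC
Y = (0.00213 + j0.000453) S
|Y| = 0.00218 S → |Z| = 1/|Y| = 460 Ω, ∠Z = −∠Y = -12.0°

2.18 mS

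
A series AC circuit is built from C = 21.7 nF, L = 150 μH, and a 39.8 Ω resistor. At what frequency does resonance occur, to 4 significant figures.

ω₀ = 1/√(LC) = 1/√(0.00015 × 2.17e-08) = 554300 rad/s
f₀ = ω₀/(2π) = 88.22 kHz

88.22 kHz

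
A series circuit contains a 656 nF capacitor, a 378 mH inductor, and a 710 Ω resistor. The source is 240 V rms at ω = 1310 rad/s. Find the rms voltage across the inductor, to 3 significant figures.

122 V

X_L = ωL = 495 Ω
X_C = 1/(ωC) = 1160 Ω
Net reactance X = X_L − X_C = -668 Ω
Z = 710 − j668 Ω
|Z| = √(710² + 668²) = 975 Ω
I = V/|Z| = 246 mA
V_L = I·|Z_L| = 0.246 × 495 = 122 V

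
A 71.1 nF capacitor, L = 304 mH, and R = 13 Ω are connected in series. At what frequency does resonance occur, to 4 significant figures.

ω₀ = 1/√(LC) = 1/√(0.304 × 7.11e-08) = 6802 rad/s
f₀ = ω₀/(2π) = 1.083 kHz

1.083 kHz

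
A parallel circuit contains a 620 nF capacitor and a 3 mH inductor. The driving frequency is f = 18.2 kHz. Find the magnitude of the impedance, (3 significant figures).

14.7 Ω

ω = 2πf = 114400 rad/s
X_L = ωL = 343 Ω
X_C = 1/(ωC) = 14.1 Ω
Parallel: admittances add. Y = 1/(jωL) + jωC
Y = (0 + j0.0680) S
|Y| = 0.0680 S → |Z| = 1/|Y| = 14.7 Ω, ∠Z = −∠Y = -90.0°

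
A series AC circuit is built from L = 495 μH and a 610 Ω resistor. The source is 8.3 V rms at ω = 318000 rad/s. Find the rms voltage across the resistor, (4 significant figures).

X_L = ωL = 157.4 Ω
Z = 610.0 + j157.4 Ω
|Z| = √(610.0² + 157.4²) = 630.0 Ω
I = V/|Z| = 13.17 mA
V_R = I·|Z_R| = 0.01317 × 610.0 = 8.037 V

8.037 V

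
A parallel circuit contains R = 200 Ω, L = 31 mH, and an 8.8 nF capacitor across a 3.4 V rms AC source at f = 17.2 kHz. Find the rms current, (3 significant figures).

17.1 mA

ω = 2πf = 108100 rad/s
X_L = ωL = 3350 Ω
X_C = 1/(ωC) = 1050 Ω
Parallel: admittances add. Y = 1/R + 1/(jωL) + jωC
Y = (0.00500 + j0.000653) S
|Y| = 0.00504 S → |Z| = 1/|Y| = 198 Ω, ∠Z = −∠Y = -7.44°
I = V/|Z| = 3.4/198 = 17.1 mA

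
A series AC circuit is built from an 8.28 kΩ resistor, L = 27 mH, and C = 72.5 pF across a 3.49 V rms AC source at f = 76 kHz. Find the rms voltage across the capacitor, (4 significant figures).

5.598 V

ω = 2πf = 477500 rad/s
X_L = ωL = 12890 Ω
X_C = 1/(ωC) = 28880 Ω
Net reactance X = X_L − X_C = -15990 Ω
Z = 8280 − j15990 Ω
|Z| = √(8280² + 15990²) = 18010 Ω
I = V/|Z| = 193.8 μA
V_C = I·|Z_C| = 0.0001938 × 28880 = 5.598 V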